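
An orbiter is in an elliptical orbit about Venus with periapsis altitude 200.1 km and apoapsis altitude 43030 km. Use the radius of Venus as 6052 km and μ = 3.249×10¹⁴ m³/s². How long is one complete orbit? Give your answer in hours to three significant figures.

T ≈ 14.1 hours

r_p = 6052 + 200.1 = 6252.1 km = 6.2521×10⁶ m.
r_a = 6052 + 43030 = 49082 km = 4.9082×10⁷ m.
Semi-major axis a = (r_p + r_a)/2 = (6252.1 + 49082)/2 = 27667 km = 2.767×10⁷ m.
By Kepler's third law T = 2π√(a³/μ) = 2π × 8.074×10³ = 5.073×10⁴ s.
= 14.09 hours.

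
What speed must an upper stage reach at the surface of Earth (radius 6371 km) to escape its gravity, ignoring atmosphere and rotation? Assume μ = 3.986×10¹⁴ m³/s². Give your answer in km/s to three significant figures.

r = R = 6.371×10⁶ m.
Escape speed v_esc = √(2μ/r) = √(2 × 3.986×10¹⁴ / 6.371×10⁶) = √(1.251×10⁸) = 11190 m/s.
= 11.19 km/s.

v_esc ≈ 11.2 km/s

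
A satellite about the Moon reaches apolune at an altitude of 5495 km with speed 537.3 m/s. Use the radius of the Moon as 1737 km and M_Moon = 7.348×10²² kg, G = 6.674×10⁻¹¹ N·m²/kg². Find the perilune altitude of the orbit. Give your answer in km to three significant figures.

μ = GM = 6.674×10⁻¹¹ × 7.348×10²² = 4.904×10¹² m³/s².
r_a = 1737 + 5495 = 7232.0 km = 7.232×10⁶ m.
Specific energy ε = v²/2 − μ/r = -5.338×10⁵ J/kg, so a = −μ/(2ε) = 4.594×10⁶ m.
The apsides satisfy r_p + r_a = 2a, so the perilune radius is 2a − r_a = 1.956×10⁶ m = 1955.8 km.
Perilune altitude = 1955.8 − 1737 = 218.76 km.

perilune altitude ≈ 219 km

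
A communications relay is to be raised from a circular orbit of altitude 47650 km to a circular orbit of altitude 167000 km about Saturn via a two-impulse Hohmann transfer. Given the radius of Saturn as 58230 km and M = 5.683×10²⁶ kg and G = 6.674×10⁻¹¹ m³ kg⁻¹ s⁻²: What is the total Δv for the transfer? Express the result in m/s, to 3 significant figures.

μ = GM = 6.674×10⁻¹¹ × 5.683×10²⁶ = 3.793×10¹⁶ m³/s².
r₁ = 58230 + 47650 = 105880 km = 1.0588×10⁸ m.
r₂ = 58230 + 167000 = 225230 km = 2.2523×10⁸ m.
Transfer ellipse a_t = (r₁ + r₂)/2 = 1.656×10⁸ m.
At r₁: circular v_c1 = √(μ/r₁) = 18930 m/s; transfer-perikrone v_p = √[μ(2/r₁ − 1/a_t)] = 22080 m/s.
Δv₁ = v_p − v_c1 = 3149 m/s.
At r₂: circular v_c2 = √(μ/r₂) = 12980 m/s; transfer-apokrone v_a = √[μ(2/r₂ − 1/a_t)] = 10380 m/s.
Δv₂ = v_c2 − v_a = 2599 m/s.
Total Δv = Δv₁ + Δv₂ = 5748 m/s.

Δv_total ≈ 5750 m/s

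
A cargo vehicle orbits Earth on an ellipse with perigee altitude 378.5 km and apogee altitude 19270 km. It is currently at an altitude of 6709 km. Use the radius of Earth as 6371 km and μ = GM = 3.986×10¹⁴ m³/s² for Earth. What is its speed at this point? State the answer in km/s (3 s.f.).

v ≈ 6.03 km/s

r_p = 6371 + 378.5 = 6749.5 km = 6.7495×10⁶ m.
r_a = 6371 + 19270 = 25641 km = 2.5641×10⁷ m.
r = 6371 + 6709 = 13080 km = 1.308×10⁷ m.
Semi-major axis a = (r_p + r_a)/2 = 16195 km = 1.620×10⁷ m.
Vis-viva: v² = μ(2/r − 1/a) = 3.986×10¹⁴ × (1.529×10⁻⁷ − 6.175×10⁻⁸) = 3.634×10⁷ m²/s².
v = 6028 m/s = 6.028 km/s.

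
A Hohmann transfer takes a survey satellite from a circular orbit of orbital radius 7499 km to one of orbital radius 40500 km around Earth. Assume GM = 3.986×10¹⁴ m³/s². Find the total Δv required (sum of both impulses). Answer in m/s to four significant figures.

Δv_total ≈ 3564 m/s

r₁ = 7499 km = 7.499×10⁶ m.
r₂ = 40500 km = 4.050×10⁷ m.
Transfer ellipse a_t = (r₁ + r₂)/2 = 2.400×10⁷ m.
At r₁: circular v_c1 = √(μ/r₁) = 7291 m/s; transfer-perigee v_p = √[μ(2/r₁ − 1/a_t)] = 9471 m/s.
Δv₁ = v_p − v_c1 = 2180 m/s.
At r₂: circular v_c2 = √(μ/r₂) = 3137 m/s; transfer-apogee v_a = √[μ(2/r₂ − 1/a_t)] = 1754 m/s.
Δv₂ = v_c2 − v_a = 1384 m/s.
Total Δv = Δv₁ + Δv₂ = 3564 m/s.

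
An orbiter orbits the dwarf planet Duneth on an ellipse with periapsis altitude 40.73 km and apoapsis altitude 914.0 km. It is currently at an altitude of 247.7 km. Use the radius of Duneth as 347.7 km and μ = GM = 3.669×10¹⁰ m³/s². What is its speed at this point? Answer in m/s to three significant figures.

r_p = 347.7 + 40.73 = 388.43 km = 3.8843×10⁵ m.
r_a = 347.7 + 914.0 = 1261.7 km = 1.2617×10⁶ m.
r = 347.7 + 247.7 = 595.40 km = 5.954×10⁵ m.
Semi-major axis a = (r_p + r_a)/2 = 825.07 km = 8.251×10⁵ m.
Vis-viva: v² = μ(2/r − 1/a) = 3.669×10¹⁰ × (3.359×10⁻⁶ − 1.212×10⁻⁶) = 7.878×10⁴ m²/s².
v = 280.7 m/s.

v ≈ 281 m/s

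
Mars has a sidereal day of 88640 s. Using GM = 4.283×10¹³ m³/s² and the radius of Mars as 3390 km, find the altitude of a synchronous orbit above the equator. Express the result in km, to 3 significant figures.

h_sync ≈ 17000 km

A synchronous orbit has period T, so by Kepler's third law a = (μT²/4π²)^(1/3).
μT²/4π² = 4.283×10¹³ × (8.864×10⁴)² / 39.48 = 8.524×10²¹ m³.
a = 2.043×10⁷ m = 20428 km.
Altitude h = a − R = 20428 − 3390 = 17038 km.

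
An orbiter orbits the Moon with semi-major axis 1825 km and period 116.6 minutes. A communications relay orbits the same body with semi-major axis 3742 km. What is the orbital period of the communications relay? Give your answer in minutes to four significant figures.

Kepler's third law: T² ∝ a³, so T₂ = T₁ (a₂/a₁)^(3/2).
a₂/a₁ = 2.050, (a₂/a₁)^(3/2) = 2.936.
T₂ = 116.6 × 2.936 = 342.3 minutes.

T₂ ≈ 342.3 minutes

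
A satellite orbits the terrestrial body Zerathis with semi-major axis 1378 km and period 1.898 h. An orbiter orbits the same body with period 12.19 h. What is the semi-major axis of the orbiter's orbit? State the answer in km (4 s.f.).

a₂ ≈ 4761 km

Kepler's third law: a³ ∝ T², so a₂ = a₁ (T₂/T₁)^(2/3).
T₂/T₁ = 6.423, (T₂/T₁)^(2/3) = 3.455.
a₂ = 1378 × 3.455 = 4761 km.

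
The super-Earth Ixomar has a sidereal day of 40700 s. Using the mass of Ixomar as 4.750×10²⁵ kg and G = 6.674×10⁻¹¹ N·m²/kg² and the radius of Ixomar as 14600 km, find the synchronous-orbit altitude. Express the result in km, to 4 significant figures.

h_sync ≈ 36450 km

μ = GM = 6.674×10⁻¹¹ × 4.750×10²⁵ = 3.170×10¹⁵ m³/s².
A synchronous orbit has period T, so by Kepler's third law a = (μT²/4π²)^(1/3).
μT²/4π² = 3.170×10¹⁵ × (4.070×10⁴)² / 39.48 = 1.330×10²³ m³.
a = 5.105×10⁷ m = 51047 km.
Altitude h = a − R = 51047 − 14600 = 36447 km.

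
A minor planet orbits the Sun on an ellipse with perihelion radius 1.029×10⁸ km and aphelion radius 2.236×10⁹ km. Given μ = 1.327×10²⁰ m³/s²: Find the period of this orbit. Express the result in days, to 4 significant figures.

T ≈ 7984 days

Semi-major axis a = (r_p + r_a)/2 = (1.0290×10⁸ + 2.2360×10⁹)/2 = 1.1694×10⁹ km = 1.169×10¹² m.
By Kepler's third law T = 2π√(a³/μ) = 2π × 1.098×10⁸ = 6.898×10⁸ s.
= 7984 days.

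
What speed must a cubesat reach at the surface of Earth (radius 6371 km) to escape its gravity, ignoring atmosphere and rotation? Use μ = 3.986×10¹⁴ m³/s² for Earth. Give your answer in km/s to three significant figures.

v_esc ≈ 11.2 km/s

r = R = 6.371×10⁶ m.
Escape speed v_esc = √(2μ/r) = √(2 × 3.986×10¹⁴ / 6.371×10⁶) = √(1.251×10⁸) = 11190 m/s.
= 11.19 km/s.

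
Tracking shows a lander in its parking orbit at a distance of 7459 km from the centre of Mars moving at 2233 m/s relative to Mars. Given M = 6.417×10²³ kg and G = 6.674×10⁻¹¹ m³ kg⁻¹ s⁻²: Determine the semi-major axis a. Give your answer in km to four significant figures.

a ≈ 6592 km

μ = GM = 6.674×10⁻¹¹ × 6.417×10²³ = 4.283×10¹³ m³/s².
r = 7.459×10⁶ m.
Specific orbital energy ε = v²/2 − μ/r = (2233)²/2 − 4.283×10¹³/7.459×10⁶ = -3.249×10⁶ J/kg.
Since ε = −μ/(2a), a = −μ/(2ε) = 6.592×10⁶ m = 6591.8 km.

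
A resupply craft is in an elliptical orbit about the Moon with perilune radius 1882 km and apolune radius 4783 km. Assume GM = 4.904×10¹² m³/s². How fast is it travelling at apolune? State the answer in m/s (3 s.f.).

Semi-major axis a = (r_p + r_a)/2 = 3332.5 km = 3.332×10⁶ m.
Vis-viva: v² = μ(2/r − 1/a) = 4.904×10¹² × (4.181×10⁻⁷ − 3.001×10⁻⁷) = 5.790×10⁵ m²/s².
v = 760.9 m/s.

v ≈ 761 m/s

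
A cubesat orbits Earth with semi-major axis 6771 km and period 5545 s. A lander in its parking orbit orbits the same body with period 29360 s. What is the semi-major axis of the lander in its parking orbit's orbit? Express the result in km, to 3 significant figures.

a₂ ≈ 20600 km

Kepler's third law: a³ ∝ T², so a₂ = a₁ (T₂/T₁)^(2/3).
T₂/T₁ = 5.295, (T₂/T₁)^(2/3) = 3.038.
a₂ = 6771 × 3.038 = 20570 km.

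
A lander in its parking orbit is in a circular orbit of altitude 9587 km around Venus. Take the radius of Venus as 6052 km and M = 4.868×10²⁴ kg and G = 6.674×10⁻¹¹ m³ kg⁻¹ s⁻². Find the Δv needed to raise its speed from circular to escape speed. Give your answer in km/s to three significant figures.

Δv ≈ 1.89 km/s

μ = GM = 6.674×10⁻¹¹ × 4.868×10²⁴ = 3.249×10¹⁴ m³/s².
r = 6052 + 9587 = 15639 km = 1.5639×10⁷ m.
Circular speed v_c = √(μ/r) = 4558 m/s.
Escape speed v_esc = √(2μ/r) = √2 × v_c = 6446 m/s.
Δv = v_esc − v_c = 1888 m/s = 1.888 km/s.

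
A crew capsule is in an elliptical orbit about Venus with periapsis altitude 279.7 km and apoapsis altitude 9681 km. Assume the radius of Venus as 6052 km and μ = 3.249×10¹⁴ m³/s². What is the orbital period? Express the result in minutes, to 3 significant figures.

r_p = 6052 + 279.7 = 6331.7 km = 6.3317×10⁶ m.
r_a = 6052 + 9681 = 15733 km = 1.5733×10⁷ m.
Semi-major axis a = (r_p + r_a)/2 = (6331.7 + 15733)/2 = 11032 km = 1.103×10⁷ m.
By Kepler's third law T = 2π√(a³/μ) = 2π × 2.033×10³ = 1.277×10⁴ s.
= 212.9 minutes.

T ≈ 213 minutes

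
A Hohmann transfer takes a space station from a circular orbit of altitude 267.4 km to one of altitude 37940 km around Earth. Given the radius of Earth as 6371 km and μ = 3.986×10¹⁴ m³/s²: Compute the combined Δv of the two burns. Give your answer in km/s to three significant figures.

Δv_total ≈ 3.94 km/s

r₁ = 6371 + 267.4 = 6638.4 km = 6.6384×10⁶ m.
r₂ = 6371 + 37940 = 44311 km = 4.4311×10⁷ m.
Transfer ellipse a_t = (r₁ + r₂)/2 = 2.547×10⁷ m.
At r₁: circular v_c1 = √(μ/r₁) = 7749 m/s; transfer-perigee v_p = √[μ(2/r₁ − 1/a_t)] = 10220 m/s.
Δv₁ = v_p − v_c1 = 2471 m/s.
At r₂: circular v_c2 = √(μ/r₂) = 2999 m/s; transfer-apogee v_a = √[μ(2/r₂ − 1/a_t)] = 1531 m/s.
Δv₂ = v_c2 − v_a = 1468 m/s.
Total Δv = Δv₁ + Δv₂ = 3939 m/s = 3.939 km/s.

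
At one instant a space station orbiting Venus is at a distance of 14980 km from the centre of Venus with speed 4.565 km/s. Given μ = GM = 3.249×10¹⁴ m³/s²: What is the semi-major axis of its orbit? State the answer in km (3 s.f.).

a ≈ 14400 km

r = 1.498×10⁷ m.
Specific orbital energy ε = v²/2 − μ/r = (4565)²/2 − 3.249×10¹⁴/1.498×10⁷ = -1.127×10⁷ J/kg.
Since ε = −μ/(2a), a = −μ/(2ε) = 1.442×10⁷ m = 14415 km.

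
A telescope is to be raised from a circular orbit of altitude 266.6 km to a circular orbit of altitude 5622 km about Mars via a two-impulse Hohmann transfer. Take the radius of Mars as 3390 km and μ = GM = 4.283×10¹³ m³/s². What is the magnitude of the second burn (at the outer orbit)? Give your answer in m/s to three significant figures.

r₁ = 3390 + 266.6 = 3656.6 km = 3.6566×10⁶ m.
r₂ = 3390 + 5622 = 9012.0 km = 9.0120×10⁶ m.
Transfer ellipse a_t = (r₁ + r₂)/2 = 6.334×10⁶ m.
At r₁: circular v_c1 = √(μ/r₁) = 3422 m/s; transfer-periapsis v_p = √[μ(2/r₁ − 1/a_t)] = 4082 m/s.
At r₂: circular v_c2 = √(μ/r₂) = 2180 m/s; transfer-apoapsis v_a = √[μ(2/r₂ − 1/a_t)] = 1656 m/s.
Δv₂ = v_c2 − v_a = 523.7 m/s.

Δv ≈ 524 m/s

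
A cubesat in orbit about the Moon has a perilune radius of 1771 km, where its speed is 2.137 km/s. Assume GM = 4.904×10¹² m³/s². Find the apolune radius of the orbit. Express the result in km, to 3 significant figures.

r_p = 1.771×10⁶ m.
Specific energy ε = v²/2 − μ/r = -4.857×10⁵ J/kg, so a = −μ/(2ε) = 5.049×10⁶ m.
The apsides satisfy r_p + r_a = 2a, so the apolune radius is 2a − r_p = 8.326×10⁶ m = 8326.3 km.

apolune radius ≈ 8330 km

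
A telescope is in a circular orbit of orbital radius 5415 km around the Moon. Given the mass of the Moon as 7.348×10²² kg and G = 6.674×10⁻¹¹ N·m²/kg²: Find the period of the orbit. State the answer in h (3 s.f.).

μ = GM = 6.674×10⁻¹¹ × 7.348×10²² = 4.904×10¹² m³/s².
r = 5415 km = 5.415×10⁶ m.
Kepler's third law: T = 2π√(r³/μ) = 2π√((5.415×10⁶)³ / 4.904×10¹²).
r³/μ = 3.238×10⁷ s², so T = 2π × 5.690×10³ = 3.575×10⁴ s.
Converting: 3.575×10⁴ s ÷ 3600 = 9.931 h.

T ≈ 9.93 h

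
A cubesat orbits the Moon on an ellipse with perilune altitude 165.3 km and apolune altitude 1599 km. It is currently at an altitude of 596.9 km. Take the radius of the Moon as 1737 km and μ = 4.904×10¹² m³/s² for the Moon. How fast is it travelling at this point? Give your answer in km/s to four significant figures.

v ≈ 1.526 km/s

r_p = 1737 + 165.3 = 1902.3 km = 1.9023×10⁶ m.
r_a = 1737 + 1599 = 3336.0 km = 3.3360×10⁶ m.
r = 1737 + 596.9 = 2333.9 km = 2.334×10⁶ m.
Semi-major axis a = (r_p + r_a)/2 = 2619.2 km = 2.619×10⁶ m.
Vis-viva: v² = μ(2/r − 1/a) = 4.904×10¹² × (8.569×10⁻⁷ − 3.818×10⁻⁷) = 2.330×10⁶ m²/s².
v = 1526 m/s = 1.526 km/s.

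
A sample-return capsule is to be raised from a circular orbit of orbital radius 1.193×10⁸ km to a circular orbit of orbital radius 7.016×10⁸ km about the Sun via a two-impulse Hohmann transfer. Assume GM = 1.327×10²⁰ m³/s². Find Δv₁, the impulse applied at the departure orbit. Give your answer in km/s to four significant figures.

r₁ = 1.193×10⁸ km = 1.193×10¹¹ m.
r₂ = 7.016×10⁸ km = 7.016×10¹¹ m.
Transfer ellipse a_t = (r₁ + r₂)/2 = 4.104×10¹¹ m.
At r₁: circular v_c1 = √(μ/r₁) = 33350 m/s; transfer-perihelion v_p = √[μ(2/r₁ − 1/a_t)] = 43600 m/s.
Δv₁ = v_p − v_c1 = 10250 m/s.
= 10.25 km/s.

Δv ≈ 10.25 km/s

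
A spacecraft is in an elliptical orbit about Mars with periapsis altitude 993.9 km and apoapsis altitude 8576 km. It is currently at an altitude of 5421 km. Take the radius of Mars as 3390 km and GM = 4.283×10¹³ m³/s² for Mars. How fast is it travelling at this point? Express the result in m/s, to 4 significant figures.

v ≈ 2117 m/s

r_p = 3390 + 993.9 = 4383.9 km = 4.3839×10⁶ m.
r_a = 3390 + 8576 = 11966 km = 1.1966×10⁷ m.
r = 3390 + 5421 = 8811.0 km = 8.811×10⁶ m.
Semi-major axis a = (r_p + r_a)/2 = 8174.9 km = 8.175×10⁶ m.
Vis-viva: v² = μ(2/r − 1/a) = 4.283×10¹³ × (2.270×10⁻⁷ − 1.223×10⁻⁷) = 4.483×10⁶ m²/s².
v = 2117 m/s.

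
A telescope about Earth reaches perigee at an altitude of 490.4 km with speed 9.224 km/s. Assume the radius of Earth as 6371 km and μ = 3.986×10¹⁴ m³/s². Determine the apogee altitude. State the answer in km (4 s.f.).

r_p = 6371 + 490.4 = 6861.4 km = 6.861×10⁶ m.
Specific energy ε = v²/2 − μ/r = -1.555×10⁷ J/kg, so a = −μ/(2ε) = 1.282×10⁷ m.
The apsides satisfy r_p + r_a = 2a, so the apogee radius is 2a − r_p = 1.877×10⁷ m = 18769 km.
Apogee altitude = 18769 − 6371 = 12398 km.

apogee altitude ≈ 12400 km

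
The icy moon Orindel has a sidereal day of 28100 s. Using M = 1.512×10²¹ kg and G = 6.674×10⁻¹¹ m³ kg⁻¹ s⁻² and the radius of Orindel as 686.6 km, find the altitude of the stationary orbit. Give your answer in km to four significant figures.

μ = GM = 6.674×10⁻¹¹ × 1.512×10²¹ = 1.009×10¹¹ m³/s².
A synchronous orbit has period T, so by Kepler's third law a = (μT²/4π²)^(1/3).
μT²/4π² = 1.009×10¹¹ × (2.810×10⁴)² / 39.48 = 2.018×10¹⁸ m³.
a = 1.264×10⁶ m = 1263.8 km.
Altitude h = a − R = 1263.8 − 686.6 = 577.16 km.

h_sync ≈ 577.2 km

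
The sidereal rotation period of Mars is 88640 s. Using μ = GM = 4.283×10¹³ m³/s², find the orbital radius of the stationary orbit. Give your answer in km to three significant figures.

A synchronous orbit has period T, so by Kepler's third law a = (μT²/4π²)^(1/3).
μT²/4π² = 4.283×10¹³ × (8.864×10⁴)² / 39.48 = 8.524×10²¹ m³.
a = 2.043×10⁷ m = 20428 km.

r_sync ≈ 20400 km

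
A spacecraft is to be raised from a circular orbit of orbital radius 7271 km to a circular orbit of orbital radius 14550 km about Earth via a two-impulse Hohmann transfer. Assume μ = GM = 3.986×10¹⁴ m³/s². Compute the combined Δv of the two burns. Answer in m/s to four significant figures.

r₁ = 7271 km = 7.271×10⁶ m.
r₂ = 14550 km = 1.455×10⁷ m.
Transfer ellipse a_t = (r₁ + r₂)/2 = 1.091×10⁷ m.
At r₁: circular v_c1 = √(μ/r₁) = 7404 m/s; transfer-perigee v_p = √[μ(2/r₁ − 1/a_t)] = 8550 m/s.
Δv₁ = v_p − v_c1 = 1146 m/s.
At r₂: circular v_c2 = √(μ/r₂) = 5234 m/s; transfer-apogee v_a = √[μ(2/r₂ − 1/a_t)] = 4273 m/s.
Δv₂ = v_c2 − v_a = 961.2 m/s.
Total Δv = Δv₁ + Δv₂ = 2107 m/s.

Δv_total ≈ 2107 m/s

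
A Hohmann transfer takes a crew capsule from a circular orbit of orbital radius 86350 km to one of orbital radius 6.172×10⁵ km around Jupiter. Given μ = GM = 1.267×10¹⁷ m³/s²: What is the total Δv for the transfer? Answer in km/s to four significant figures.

r₁ = 86350 km = 8.635×10⁷ m.
r₂ = 6.172×10⁵ km = 6.172×10⁸ m.
Transfer ellipse a_t = (r₁ + r₂)/2 = 3.518×10⁸ m.
At r₁: circular v_c1 = √(μ/r₁) = 38310 m/s; transfer-perijove v_p = √[μ(2/r₁ − 1/a_t)] = 50740 m/s.
Δv₁ = v_p − v_c1 = 12430 m/s.
At r₂: circular v_c2 = √(μ/r₂) = 14330 m/s; transfer-apojove v_a = √[μ(2/r₂ − 1/a_t)] = 7099 m/s.
Δv₂ = v_c2 − v_a = 7229 m/s.
Total Δv = Δv₁ + Δv₂ = 19660 m/s = 19.66 km/s.

Δv_total ≈ 19.66 km/s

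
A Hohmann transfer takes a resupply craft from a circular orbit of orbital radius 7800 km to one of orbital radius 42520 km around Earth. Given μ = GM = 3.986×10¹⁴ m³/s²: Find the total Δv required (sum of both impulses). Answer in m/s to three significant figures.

r₁ = 7800 km = 7.800×10⁶ m.
r₂ = 42520 km = 4.252×10⁷ m.
Transfer ellipse a_t = (r₁ + r₂)/2 = 2.516×10⁷ m.
At r₁: circular v_c1 = √(μ/r₁) = 7149 m/s; transfer-perigee v_p = √[μ(2/r₁ − 1/a_t)] = 9293 m/s.
Δv₁ = v_p − v_c1 = 2145 m/s.
At r₂: circular v_c2 = √(μ/r₂) = 3062 m/s; transfer-apogee v_a = √[μ(2/r₂ − 1/a_t)] = 1705 m/s.
Δv₂ = v_c2 − v_a = 1357 m/s.
Total Δv = Δv₁ + Δv₂ = 3502 m/s.

Δv_total ≈ 3500 m/s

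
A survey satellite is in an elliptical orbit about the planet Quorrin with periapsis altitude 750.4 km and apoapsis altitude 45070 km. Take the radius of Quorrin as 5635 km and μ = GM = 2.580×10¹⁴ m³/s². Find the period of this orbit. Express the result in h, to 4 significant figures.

r_p = 5635 + 750.4 = 6385.4 km = 6.3854×10⁶ m.
r_a = 5635 + 45070 = 50705 km = 5.0705×10⁷ m.
Semi-major axis a = (r_p + r_a)/2 = (6385.4 + 50705)/2 = 28545 km = 2.855×10⁷ m.
By Kepler's third law T = 2π√(a³/μ) = 2π × 9.495×10³ = 5.966×10⁴ s.
= 16.57 h.

T ≈ 16.57 h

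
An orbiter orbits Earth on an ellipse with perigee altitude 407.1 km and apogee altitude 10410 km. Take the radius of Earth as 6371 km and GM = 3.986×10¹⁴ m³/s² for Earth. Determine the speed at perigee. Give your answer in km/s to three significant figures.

r_p = 6371 + 407.1 = 6778.1 km = 6.7781×10⁶ m.
r_a = 6371 + 10410 = 16781 km = 1.6781×10⁷ m.
Semi-major axis a = (r_p + r_a)/2 = 11780 km = 1.178×10⁷ m.
Vis-viva: v² = μ(2/r − 1/a) = 3.986×10¹⁴ × (2.951×10⁻⁷ − 8.489×10⁻⁸) = 8.378×10⁷ m²/s².
v = 9153 m/s = 9.153 km/s.

v ≈ 9.15 km/s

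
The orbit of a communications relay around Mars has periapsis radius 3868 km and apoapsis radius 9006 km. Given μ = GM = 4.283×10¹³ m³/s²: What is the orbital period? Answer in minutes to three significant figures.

T ≈ 261 minutes

Semi-major axis a = (r_p + r_a)/2 = (3868.0 + 9006.0)/2 = 6437.0 km = 6.437×10⁶ m.
By Kepler's third law T = 2π√(a³/μ) = 2π × 2.495×10³ = 1.568×10⁴ s.
= 261.3 minutes.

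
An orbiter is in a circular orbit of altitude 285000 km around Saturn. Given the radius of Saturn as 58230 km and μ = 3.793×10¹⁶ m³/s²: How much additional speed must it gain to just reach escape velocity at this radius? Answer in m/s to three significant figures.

Δv ≈ 4350 m/s

r = 58230 + 285000 = 343230 km = 3.4323×10⁸ m.
Circular speed v_c = √(μ/r) = 10510 m/s.
Escape speed v_esc = √(2μ/r) = √2 × v_c = 14870 m/s.
Δv = v_esc − v_c = 4354 m/s.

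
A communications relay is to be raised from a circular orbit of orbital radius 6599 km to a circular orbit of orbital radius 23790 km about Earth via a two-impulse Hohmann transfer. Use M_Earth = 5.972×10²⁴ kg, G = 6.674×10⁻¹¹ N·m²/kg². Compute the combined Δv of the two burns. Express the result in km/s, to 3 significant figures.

μ = GM = 6.674×10⁻¹¹ × 5.972×10²⁴ = 3.986×10¹⁴ m³/s².
r₁ = 6599 km = 6.599×10⁶ m.
r₂ = 23790 km = 2.379×10⁷ m.
Transfer ellipse a_t = (r₁ + r₂)/2 = 1.519×10⁷ m.
At r₁: circular v_c1 = √(μ/r₁) = 7772 m/s; transfer-perigee v_p = √[μ(2/r₁ − 1/a_t)] = 9725 m/s.
Δv₁ = v_p − v_c1 = 1953 m/s.
At r₂: circular v_c2 = √(μ/r₂) = 4093 m/s; transfer-apogee v_a = √[μ(2/r₂ − 1/a_t)] = 2697 m/s.
Δv₂ = v_c2 − v_a = 1396 m/s.
Total Δv = Δv₁ + Δv₂ = 3349 m/s = 3.349 km/s.

Δv_total ≈ 3.35 km/s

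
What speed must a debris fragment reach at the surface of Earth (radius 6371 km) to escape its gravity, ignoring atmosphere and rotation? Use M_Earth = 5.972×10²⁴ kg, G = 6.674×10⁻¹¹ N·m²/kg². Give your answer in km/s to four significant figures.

v_esc ≈ 11.19 km/s

μ = GM = 6.674×10⁻¹¹ × 5.972×10²⁴ = 3.986×10¹⁴ m³/s².
r = R = 6.371×10⁶ m.
Escape speed v_esc = √(2μ/r) = √(2 × 3.986×10¹⁴ / 6.371×10⁶) = √(1.251×10⁸) = 11190 m/s.
= 11.19 km/s.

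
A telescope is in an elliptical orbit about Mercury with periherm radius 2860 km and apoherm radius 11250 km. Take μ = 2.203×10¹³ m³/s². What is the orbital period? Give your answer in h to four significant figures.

Semi-major axis a = (r_p + r_a)/2 = (2860.0 + 11250)/2 = 7055.0 km = 7.055×10⁶ m.
By Kepler's third law T = 2π√(a³/μ) = 2π × 3.992×10³ = 2.509×10⁴ s.
= 6.968 h.

T ≈ 6.968 h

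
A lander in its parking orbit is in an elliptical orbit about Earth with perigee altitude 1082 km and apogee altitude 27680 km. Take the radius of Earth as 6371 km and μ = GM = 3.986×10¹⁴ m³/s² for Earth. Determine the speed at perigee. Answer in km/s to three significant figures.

v ≈ 9.37 km/s

r_p = 6371 + 1082 = 7453.0 km = 7.4530×10⁶ m.
r_a = 6371 + 27680 = 34051 km = 3.4051×10⁷ m.
Semi-major axis a = (r_p + r_a)/2 = 20752 km = 2.075×10⁷ m.
Vis-viva: v² = μ(2/r − 1/a) = 3.986×10¹⁴ × (2.683×10⁻⁷ − 4.819×10⁻⁸) = 8.776×10⁷ m²/s².
v = 9368 m/s = 9.368 km/s.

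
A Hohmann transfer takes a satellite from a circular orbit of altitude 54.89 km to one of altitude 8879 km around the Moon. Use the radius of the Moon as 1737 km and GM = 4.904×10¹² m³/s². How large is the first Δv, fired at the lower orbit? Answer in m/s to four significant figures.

Δv ≈ 509.7 m/s

r₁ = 1737 + 54.89 = 1791.9 km = 1.7919×10⁶ m.
r₂ = 1737 + 8879 = 10616 km = 1.0616×10⁷ m.
Transfer ellipse a_t = (r₁ + r₂)/2 = 6.204×10⁶ m.
At r₁: circular v_c1 = √(μ/r₁) = 1654 m/s; transfer-perilune v_p = √[μ(2/r₁ − 1/a_t)] = 2164 m/s.
Δv₁ = v_p − v_c1 = 509.7 m/s.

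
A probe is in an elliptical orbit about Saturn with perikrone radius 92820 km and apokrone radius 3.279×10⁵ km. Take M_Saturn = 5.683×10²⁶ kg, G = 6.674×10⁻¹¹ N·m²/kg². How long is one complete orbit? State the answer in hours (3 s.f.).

T ≈ 27.3 hours

μ = GM = 6.674×10⁻¹¹ × 5.683×10²⁶ = 3.793×10¹⁶ m³/s².
Semi-major axis a = (r_p + r_a)/2 = (92820 + 3.2790×10⁵)/2 = 2.1036×10⁵ km = 2.104×10⁸ m.
By Kepler's third law T = 2π√(a³/μ) = 2π × 1.567×10⁴ = 9.843×10⁴ s.
= 27.34 hours.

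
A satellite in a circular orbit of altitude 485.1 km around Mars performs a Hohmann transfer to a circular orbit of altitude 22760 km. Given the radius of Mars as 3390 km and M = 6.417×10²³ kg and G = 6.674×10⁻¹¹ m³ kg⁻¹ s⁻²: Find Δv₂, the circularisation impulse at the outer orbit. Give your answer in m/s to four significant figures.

Δv ≈ 629.6 m/s

μ = GM = 6.674×10⁻¹¹ × 6.417×10²³ = 4.283×10¹³ m³/s².
r₁ = 3390 + 485.1 = 3875.1 km = 3.8751×10⁶ m.
r₂ = 3390 + 22760 = 26150 km = 2.6150×10⁷ m.
Transfer ellipse a_t = (r₁ + r₂)/2 = 1.501×10⁷ m.
At r₁: circular v_c1 = √(μ/r₁) = 3324 m/s; transfer-periapsis v_p = √[μ(2/r₁ − 1/a_t)] = 4388 m/s.
At r₂: circular v_c2 = √(μ/r₂) = 1280 m/s; transfer-apoapsis v_a = √[μ(2/r₂ − 1/a_t)] = 650.2 m/s.
Δv₂ = v_c2 − v_a = 629.6 m/s.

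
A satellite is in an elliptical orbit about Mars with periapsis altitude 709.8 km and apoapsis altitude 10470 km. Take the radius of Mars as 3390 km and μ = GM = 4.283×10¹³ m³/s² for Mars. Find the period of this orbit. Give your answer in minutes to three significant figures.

T ≈ 431 minutes

r_p = 3390 + 709.8 = 4099.8 km = 4.0998×10⁶ m.
r_a = 3390 + 10470 = 13860 km = 1.3860×10⁷ m.
Semi-major axis a = (r_p + r_a)/2 = (4099.8 + 13860)/2 = 8979.9 km = 8.980×10⁶ m.
By Kepler's third law T = 2π√(a³/μ) = 2π × 4.112×10³ = 2.584×10⁴ s.
= 430.6 minutes.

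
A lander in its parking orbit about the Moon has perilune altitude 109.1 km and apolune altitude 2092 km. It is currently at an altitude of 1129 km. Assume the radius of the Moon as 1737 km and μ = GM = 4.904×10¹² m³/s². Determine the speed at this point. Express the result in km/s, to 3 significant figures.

v ≈ 1.30 km/s

r_p = 1737 + 109.1 = 1846.1 km = 1.8461×10⁶ m.
r_a = 1737 + 2092 = 3829.0 km = 3.8290×10⁶ m.
r = 1737 + 1129 = 2866.0 km = 2.866×10⁶ m.
Semi-major axis a = (r_p + r_a)/2 = 2837.6 km = 2.838×10⁶ m.
Vis-viva: v² = μ(2/r − 1/a) = 4.904×10¹² × (6.978×10⁻⁷ − 3.524×10⁻⁷) = 1.694×10⁶ m²/s².
v = 1302 m/s = 1.302 km/s.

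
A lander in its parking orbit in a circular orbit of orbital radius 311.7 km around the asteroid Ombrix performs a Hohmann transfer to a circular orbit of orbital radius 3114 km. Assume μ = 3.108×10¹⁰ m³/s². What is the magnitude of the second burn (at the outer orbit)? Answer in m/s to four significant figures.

Δv ≈ 57.29 m/s

r₁ = 311.7 km = 3.117×10⁵ m.
r₂ = 3114 km = 3.114×10⁶ m.
Transfer ellipse a_t = (r₁ + r₂)/2 = 1.713×10⁶ m.
At r₁: circular v_c1 = √(μ/r₁) = 315.8 m/s; transfer-periapsis v_p = √[μ(2/r₁ − 1/a_t)] = 425.8 m/s.
At r₂: circular v_c2 = √(μ/r₂) = 99.90 m/s; transfer-apoapsis v_a = √[μ(2/r₂ − 1/a_t)] = 42.62 m/s.
Δv₂ = v_c2 − v_a = 57.29 m/s.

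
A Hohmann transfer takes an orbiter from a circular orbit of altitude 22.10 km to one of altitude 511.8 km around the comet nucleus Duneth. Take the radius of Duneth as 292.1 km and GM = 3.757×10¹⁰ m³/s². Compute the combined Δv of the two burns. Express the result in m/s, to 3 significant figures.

r₁ = 292.1 + 22.10 = 314.20 km = 3.1420×10⁵ m.
r₂ = 292.1 + 511.8 = 803.90 km = 8.0390×10⁵ m.
Transfer ellipse a_t = (r₁ + r₂)/2 = 5.591×10⁵ m.
At r₁: circular v_c1 = √(μ/r₁) = 345.8 m/s; transfer-periapsis v_p = √[μ(2/r₁ − 1/a_t)] = 414.7 m/s.
Δv₁ = v_p − v_c1 = 68.87 m/s.
At r₂: circular v_c2 = √(μ/r₂) = 216.2 m/s; transfer-apoapsis v_a = √[μ(2/r₂ − 1/a_t)] = 162.1 m/s.
Δv₂ = v_c2 − v_a = 54.11 m/s.
Total Δv = Δv₁ + Δv₂ = 123.0 m/s.

Δv_total ≈ 123 m/s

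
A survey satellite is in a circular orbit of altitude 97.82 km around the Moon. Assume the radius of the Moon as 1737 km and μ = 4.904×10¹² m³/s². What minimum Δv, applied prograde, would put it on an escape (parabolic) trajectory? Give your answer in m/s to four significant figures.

Δv ≈ 677.2 m/s

r = 1737 + 97.82 = 1834.8 km = 1.8348×10⁶ m.
Circular speed v_c = √(μ/r) = 1635 m/s.
Escape speed v_esc = √(2μ/r) = √2 × v_c = 2312 m/s.
Δv = v_esc − v_c = 677.2 m/s.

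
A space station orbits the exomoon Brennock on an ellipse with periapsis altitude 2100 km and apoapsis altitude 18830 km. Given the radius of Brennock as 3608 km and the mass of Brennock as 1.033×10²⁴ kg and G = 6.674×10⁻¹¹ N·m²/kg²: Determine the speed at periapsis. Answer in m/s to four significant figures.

μ = GM = 6.674×10⁻¹¹ × 1.033×10²⁴ = 6.894×10¹³ m³/s².
r_p = 3608 + 2100 = 5708.0 km = 5.7080×10⁶ m.
r_a = 3608 + 18830 = 22438 km = 2.2438×10⁷ m.
Semi-major axis a = (r_p + r_a)/2 = 14073 km = 1.407×10⁷ m.
Vis-viva: v² = μ(2/r − 1/a) = 6.894×10¹³ × (3.504×10⁻⁷ − 7.106×10⁻⁸) = 1.926×10⁷ m²/s².
v = 4388 m/s.

v ≈ 4388 m/s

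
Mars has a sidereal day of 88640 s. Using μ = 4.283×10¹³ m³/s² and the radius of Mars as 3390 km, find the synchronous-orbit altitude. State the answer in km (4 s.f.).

A synchronous orbit has period T, so by Kepler's third law a = (μT²/4π²)^(1/3).
μT²/4π² = 4.283×10¹³ × (8.864×10⁴)² / 39.48 = 8.524×10²¹ m³.
a = 2.043×10⁷ m = 20428 km.
Altitude h = a − R = 20428 − 3390 = 17038 km.

h_sync ≈ 17040 km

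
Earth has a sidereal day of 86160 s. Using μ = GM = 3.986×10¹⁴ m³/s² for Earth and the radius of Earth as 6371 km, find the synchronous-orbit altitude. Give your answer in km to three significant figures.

h_sync ≈ 35800 km

A synchronous orbit has period T, so by Kepler's third law a = (μT²/4π²)^(1/3).
μT²/4π² = 3.986×10¹⁴ × (8.616×10⁴)² / 39.48 = 7.495×10²² m³.
a = 4.216×10⁷ m = 42163 km.
Altitude h = a − R = 42163 − 6371 = 35792 km.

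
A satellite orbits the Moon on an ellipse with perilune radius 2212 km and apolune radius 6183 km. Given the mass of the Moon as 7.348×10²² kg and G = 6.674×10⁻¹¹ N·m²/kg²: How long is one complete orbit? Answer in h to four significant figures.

μ = GM = 6.674×10⁻¹¹ × 7.348×10²² = 4.904×10¹² m³/s².
Semi-major axis a = (r_p + r_a)/2 = (2212.0 + 6183.0)/2 = 4197.5 km = 4.198×10⁶ m.
By Kepler's third law T = 2π√(a³/μ) = 2π × 3.883×10³ = 2.440×10⁴ s.
= 6.778 h.

T ≈ 6.778 h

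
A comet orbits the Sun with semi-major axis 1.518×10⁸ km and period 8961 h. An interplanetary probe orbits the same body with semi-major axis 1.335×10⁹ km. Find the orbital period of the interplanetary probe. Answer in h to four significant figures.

Kepler's third law: T² ∝ a³, so T₂ = T₁ (a₂/a₁)^(3/2).
a₂/a₁ = 8.794, (a₂/a₁)^(3/2) = 26.08.
T₂ = 8961 × 26.08 = 2.337×10⁵ h.

T₂ ≈ 2.337×10⁵ h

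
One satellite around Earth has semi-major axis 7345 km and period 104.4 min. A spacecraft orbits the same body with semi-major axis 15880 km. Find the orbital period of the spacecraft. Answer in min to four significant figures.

Kepler's third law: T² ∝ a³, so T₂ = T₁ (a₂/a₁)^(3/2).
a₂/a₁ = 2.162, (a₂/a₁)^(3/2) = 3.179.
T₂ = 104.4 × 3.179 = 331.9 min.

T₂ ≈ 331.9 min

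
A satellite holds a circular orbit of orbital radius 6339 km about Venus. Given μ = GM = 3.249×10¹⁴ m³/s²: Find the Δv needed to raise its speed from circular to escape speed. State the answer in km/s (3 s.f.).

r = 6339 km = 6.339×10⁶ m.
Circular speed v_c = √(μ/r) = 7159 m/s.
Escape speed v_esc = √(2μ/r) = √2 × v_c = 10120 m/s.
Δv = v_esc − v_c = 2965 m/s = 2.965 km/s.

Δv ≈ 2.97 km/s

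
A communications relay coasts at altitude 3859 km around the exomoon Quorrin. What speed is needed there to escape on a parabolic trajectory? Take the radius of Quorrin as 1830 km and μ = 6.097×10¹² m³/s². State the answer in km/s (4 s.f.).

v_esc ≈ 1.464 km/s

r = 1830 + 3859 = 5689.0 km = 5.6890×10⁶ m.
Escape speed v_esc = √(2μ/r) = √(2 × 6.097×10¹² / 5.689×10⁶) = √(2.143×10⁶) = 1464 m/s.
= 1.464 km/s.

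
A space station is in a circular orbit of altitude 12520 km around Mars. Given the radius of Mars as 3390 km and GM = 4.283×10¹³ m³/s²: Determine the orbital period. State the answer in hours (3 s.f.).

T ≈ 16.9 hours

r = 3390 + 12520 = 15910 km = 1.5910×10⁷ m.
Kepler's third law: T = 2π√(r³/μ) = 2π√((1.591×10⁷)³ / 4.283×10¹³).
r³/μ = 9.403×10⁷ s², so T = 2π × 9.697×10³ = 6.093×10⁴ s.
Converting: 6.093×10⁴ s ÷ 3600 = 16.92 hours.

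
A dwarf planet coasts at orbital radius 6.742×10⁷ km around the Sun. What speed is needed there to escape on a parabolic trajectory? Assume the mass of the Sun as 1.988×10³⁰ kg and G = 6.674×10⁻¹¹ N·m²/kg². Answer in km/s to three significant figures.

μ = GM = 6.674×10⁻¹¹ × 1.988×10³⁰ = 1.327×10²⁰ m³/s².
r = 6.742×10⁷ km = 6.742×10¹⁰ m.
Escape speed v_esc = √(2μ/r) = √(2 × 1.327×10²⁰ / 6.742×10¹⁰) = √(3.936×10⁹) = 62740 m/s.
= 62.74 km/s.

v_esc ≈ 62.7 km/s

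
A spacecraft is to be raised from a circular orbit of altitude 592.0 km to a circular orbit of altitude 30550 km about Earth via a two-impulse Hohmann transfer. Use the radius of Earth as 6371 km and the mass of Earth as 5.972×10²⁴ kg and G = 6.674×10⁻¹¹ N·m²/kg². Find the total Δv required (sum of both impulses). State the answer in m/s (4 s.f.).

μ = GM = 6.674×10⁻¹¹ × 5.972×10²⁴ = 3.986×10¹⁴ m³/s².
r₁ = 6371 + 592.0 = 6963.0 km = 6.9630×10⁶ m.
r₂ = 6371 + 30550 = 36921 km = 3.6921×10⁷ m.
Transfer ellipse a_t = (r₁ + r₂)/2 = 2.194×10⁷ m.
At r₁: circular v_c1 = √(μ/r₁) = 7566 m/s; transfer-perigee v_p = √[μ(2/r₁ − 1/a_t)] = 9814 m/s.
Δv₁ = v_p − v_c1 = 2248 m/s.
At r₂: circular v_c2 = √(μ/r₂) = 3286 m/s; transfer-apogee v_a = √[μ(2/r₂ − 1/a_t)] = 1851 m/s.
Δv₂ = v_c2 − v_a = 1435 m/s.
Total Δv = Δv₁ + Δv₂ = 3683 m/s.

Δv_total ≈ 3683 m/s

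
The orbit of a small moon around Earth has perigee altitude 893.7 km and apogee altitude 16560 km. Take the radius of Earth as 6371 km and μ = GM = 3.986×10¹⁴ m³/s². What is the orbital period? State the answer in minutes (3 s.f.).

T ≈ 308 minutes

r_p = 6371 + 893.7 = 7264.7 km = 7.2647×10⁶ m.
r_a = 6371 + 16560 = 22931 km = 2.2931×10⁷ m.
Semi-major axis a = (r_p + r_a)/2 = (7264.7 + 22931)/2 = 15098 km = 1.510×10⁷ m.
By Kepler's third law T = 2π√(a³/μ) = 2π × 2.938×10³ = 1.846×10⁴ s.
= 307.7 minutes.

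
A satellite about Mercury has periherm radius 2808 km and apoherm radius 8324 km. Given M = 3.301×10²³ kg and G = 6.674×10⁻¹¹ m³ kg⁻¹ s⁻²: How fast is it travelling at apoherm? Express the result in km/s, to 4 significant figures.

μ = GM = 6.674×10⁻¹¹ × 3.301×10²³ = 2.203×10¹³ m³/s².
Semi-major axis a = (r_p + r_a)/2 = 5566.0 km = 5.566×10⁶ m.
Vis-viva: v² = μ(2/r − 1/a) = 2.203×10¹³ × (2.403×10⁻⁷ − 1.797×10⁻⁷) = 1.335×10⁶ m²/s².
v = 1156 m/s = 1.156 km/s.

v ≈ 1.156 km/s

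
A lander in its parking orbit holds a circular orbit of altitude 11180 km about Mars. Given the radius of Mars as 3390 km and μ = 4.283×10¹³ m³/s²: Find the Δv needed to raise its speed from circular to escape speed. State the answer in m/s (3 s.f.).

r = 3390 + 11180 = 14570 km = 1.4570×10⁷ m.
Circular speed v_c = √(μ/r) = 1715 m/s.
Escape speed v_esc = √(2μ/r) = √2 × v_c = 2425 m/s.
Δv = v_esc − v_c = 710.2 m/s.

Δv ≈ 710 m/s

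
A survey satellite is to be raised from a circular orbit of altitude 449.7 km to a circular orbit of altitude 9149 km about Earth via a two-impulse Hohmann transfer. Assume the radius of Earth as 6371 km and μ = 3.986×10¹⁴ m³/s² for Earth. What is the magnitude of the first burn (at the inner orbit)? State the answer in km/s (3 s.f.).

Δv ≈ 1.37 km/s

r₁ = 6371 + 449.7 = 6820.7 km = 6.8207×10⁶ m.
r₂ = 6371 + 9149 = 15520 km = 1.5520×10⁷ m.
Transfer ellipse a_t = (r₁ + r₂)/2 = 1.117×10⁷ m.
At r₁: circular v_c1 = √(μ/r₁) = 7645 m/s; transfer-perigee v_p = √[μ(2/r₁ − 1/a_t)] = 9011 m/s.
Δv₁ = v_p − v_c1 = 1366 m/s.
= 1.366 km/s.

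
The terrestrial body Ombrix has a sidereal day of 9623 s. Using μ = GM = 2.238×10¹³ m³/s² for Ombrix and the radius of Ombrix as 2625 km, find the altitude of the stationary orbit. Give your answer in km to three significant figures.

h_sync ≈ 1120 km

A synchronous orbit has period T, so by Kepler's third law a = (μT²/4π²)^(1/3).
μT²/4π² = 2.238×10¹³ × (9.623×10³)² / 39.48 = 5.250×10¹⁹ m³.
a = 3.744×10⁶ m = 3744.3 km.
Altitude h = a − R = 3744.3 − 2625 = 1119.3 km.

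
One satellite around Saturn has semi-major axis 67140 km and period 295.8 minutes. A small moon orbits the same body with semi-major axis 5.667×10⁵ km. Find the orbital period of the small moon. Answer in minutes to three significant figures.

T₂ ≈ 7250 minutes

Kepler's third law: T² ∝ a³, so T₂ = T₁ (a₂/a₁)^(3/2).
a₂/a₁ = 8.441, (a₂/a₁)^(3/2) = 24.52.
T₂ = 295.8 × 24.52 = 7254 minutes.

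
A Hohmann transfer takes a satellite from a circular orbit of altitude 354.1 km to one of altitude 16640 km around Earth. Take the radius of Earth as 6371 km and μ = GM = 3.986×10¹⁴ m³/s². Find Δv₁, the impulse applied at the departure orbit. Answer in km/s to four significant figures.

r₁ = 6371 + 354.1 = 6725.1 km = 6.7251×10⁶ m.
r₂ = 6371 + 16640 = 23011 km = 2.3011×10⁷ m.
Transfer ellipse a_t = (r₁ + r₂)/2 = 1.487×10⁷ m.
At r₁: circular v_c1 = √(μ/r₁) = 7699 m/s; transfer-perigee v_p = √[μ(2/r₁ − 1/a_t)] = 9578 m/s.
Δv₁ = v_p − v_c1 = 1879 m/s.
= 1.879 km/s.

Δv ≈ 1.879 km/s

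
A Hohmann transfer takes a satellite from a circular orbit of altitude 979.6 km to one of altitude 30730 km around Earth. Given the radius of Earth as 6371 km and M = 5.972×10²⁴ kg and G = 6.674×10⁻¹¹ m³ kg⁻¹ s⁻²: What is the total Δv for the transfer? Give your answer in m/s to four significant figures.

Δv_total ≈ 3543 m/s

μ = GM = 6.674×10⁻¹¹ × 5.972×10²⁴ = 3.986×10¹⁴ m³/s².
r₁ = 6371 + 979.6 = 7350.6 km = 7.3506×10⁶ m.
r₂ = 6371 + 30730 = 37101 km = 3.7101×10⁷ m.
Transfer ellipse a_t = (r₁ + r₂)/2 = 2.223×10⁷ m.
At r₁: circular v_c1 = √(μ/r₁) = 7364 m/s; transfer-perigee v_p = √[μ(2/r₁ − 1/a_t)] = 9514 m/s.
Δv₁ = v_p − v_c1 = 2150 m/s.
At r₂: circular v_c2 = √(μ/r₂) = 3278 m/s; transfer-apogee v_a = √[μ(2/r₂ − 1/a_t)] = 1885 m/s.
Δv₂ = v_c2 − v_a = 1393 m/s.
Total Δv = Δv₁ + Δv₂ = 3543 m/s.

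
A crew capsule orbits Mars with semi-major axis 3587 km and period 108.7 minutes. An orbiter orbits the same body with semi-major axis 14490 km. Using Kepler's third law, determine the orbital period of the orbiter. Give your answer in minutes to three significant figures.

Kepler's third law: T² ∝ a³, so T₂ = T₁ (a₂/a₁)^(3/2).
a₂/a₁ = 4.040, (a₂/a₁)^(3/2) = 8.119.
T₂ = 108.7 × 8.119 = 882.5 minutes.

T₂ ≈ 883 minutes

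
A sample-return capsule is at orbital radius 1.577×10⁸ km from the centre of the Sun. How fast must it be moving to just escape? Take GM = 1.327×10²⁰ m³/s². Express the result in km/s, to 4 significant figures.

r = 1.577×10⁸ km = 1.577×10¹¹ m.
Escape speed v_esc = √(2μ/r) = √(2 × 1.327×10²⁰ / 1.577×10¹¹) = √(1.683×10⁹) = 41020 m/s.
= 41.02 km/s.

v_esc ≈ 41.02 km/s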